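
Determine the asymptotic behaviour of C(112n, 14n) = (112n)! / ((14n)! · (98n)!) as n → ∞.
C(112n, 14n) ~ (16777216/823543)^(14n) · sqrt(4/(7π·14n))

Write N = 14n. Apply Stirling to each factorial:
  (8N)! ~ sqrt(2π·8N) · (8N/e)^(8N),
  N! ~ sqrt(2π N) · (N/e)^N,
  (7N)! ~ sqrt(2π·7N) · (7N/e)^(7N).
The exponential factors combine to (8N)^(8N) / (N^N · (7N)^(7N)) = 8^(8N)/7^(7N) = (8^8/7^7)^N = (16777216/823543)^N.
The square-root prefactors combine to sqrt(2π·8N) / (sqrt(2π N)·sqrt(2π·7N)) = sqrt(8 / (2π·7·N)) = sqrt(4/(7π·14n)).
Substituting N = 14n: C(112n, 14n) ~ (16777216/823543)^(14n) · sqrt(4/(7π·14n)).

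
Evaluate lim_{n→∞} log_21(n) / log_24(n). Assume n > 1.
lim = ln(24) / ln(21) = log_21(24)

Change of base: log_21(n) = ln n / ln 21 and log_24(n) = ln n / ln 24. The ratio is (ln n / ln 21) · (ln 24 / ln n) = ln 24 / ln 21, a constant independent of n. So the limit is ln 24 / ln 21 = log_21(24).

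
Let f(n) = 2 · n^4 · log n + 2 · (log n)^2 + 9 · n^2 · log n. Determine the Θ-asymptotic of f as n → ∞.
f(n) ∈ Θ(n^4 · log n)

Compare the terms by growth order. For large n, n^a · (log n)^b dominates n^a' · (log n)^b' iff a > a', or (a = a' and b > b'). Ranking the 3 terms shows the dominant one is 2 · n^4 · log n. Hence f(n) ∈ Θ(n^4 · log n).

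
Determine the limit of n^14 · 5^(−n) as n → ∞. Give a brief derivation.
lim = 0

Exponentials with base > 1 dominate every fixed polynomial: for any fixed c, n^c / 5^n → 0 as n → ∞ (e.g. by the ratio test, or by writing 5^n = e^(n ln 5) and noting e^(n ln 5) / n^c → ∞). Hence n^14 · 5^(−n) = n^14 / 5^n → 0.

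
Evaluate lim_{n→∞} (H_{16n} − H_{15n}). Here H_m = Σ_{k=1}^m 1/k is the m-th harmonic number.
lim = ln(16/15)

Euler-Maclaurin gives H_m = ln m + γ + 1/(2m) + O(1/m^2). The γ and O(1/m) terms cancel in the difference:
  H_{16n} − H_{15n} = ln(16n) − ln(15n) + O(1/n) = ln(16/15) + O(1/n).
Hence the limit is ln(16/15).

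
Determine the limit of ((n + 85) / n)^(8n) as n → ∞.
lim = e^680

Rewrite as (1 + 85/n)^(8n). By the standard limit (1 + x/n)^n → e^x, we have (1 + 85/n)^n → e^85, and raising to the 8th power gives e^680.
More precisely, ln[(1 + 85/n)^(8n)] = 8n · ln(1 + 85/n) = 8n · (85/n + O(1/n^2)) = 680 + O(1/n) → 680.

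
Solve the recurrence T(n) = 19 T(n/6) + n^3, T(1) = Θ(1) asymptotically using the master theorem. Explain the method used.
T(n) = Θ(n^3)

log_6 19 ≈ 1.643. f(n) = n^3 dominates n^(log_6 19) since 3 > 1.643, and the regularity condition a·f(n/b) = 19·(n/6)^3 = (19/216)·n^3 ≤ c·f(n) holds with c = 19/216 ≈ 0.088 < 1. So this is Case 3: T(n) = Θ(f(n)) = Θ(n^3).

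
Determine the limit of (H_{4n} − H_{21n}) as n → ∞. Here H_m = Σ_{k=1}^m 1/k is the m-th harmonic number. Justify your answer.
lim = ln(4/21)

Euler-Maclaurin gives H_m = ln m + γ + 1/(2m) + O(1/m^2). The γ and O(1/m) terms cancel in the difference:
  H_{4n} − H_{21n} = ln(4n) − ln(21n) + O(1/n) = ln(4/21) + O(1/n).
Hence the limit is ln(4/21).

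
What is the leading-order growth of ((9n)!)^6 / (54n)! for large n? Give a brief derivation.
((9n)!)^6/(54n)! ~ ((2π·9n)^(5/2) / sqrt(6)) · 6^(−6·9n)  →  0

Write N = 9n. Stirling: N! ~ sqrt(2π N)(N/e)^N and (6N)! ~ sqrt(2π·6N)·(6N/e)^(6N).
  (N!)^6/(6N)! ~ (2π N)^(6/2) (N/e)^(6N) / [sqrt(2π·6N) (6N/e)^(6N)]
     = (2π N)^(6/2) / sqrt(2π·6N) · (N/(6N))^(6N)
     = (2π N)^((6−1)/2) / sqrt(6) · 6^(−6N).
Since 6^6 > 1, the factor 6^(−6N) decays exponentially, so the ratio → 0. Substituting N = 9n gives the stated form.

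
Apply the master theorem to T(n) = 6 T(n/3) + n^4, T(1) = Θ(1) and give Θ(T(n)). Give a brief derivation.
T(n) = Θ(n^4)

log_3 6 ≈ 1.631. f(n) = n^4 dominates n^(log_3 6) since 4 > 1.631, and the regularity condition a·f(n/b) = 6·(n/3)^4 = (6/81)·n^4 ≤ c·f(n) holds with c = 6/81 ≈ 0.0741 < 1. So this is Case 3: T(n) = Θ(f(n)) = Θ(n^4).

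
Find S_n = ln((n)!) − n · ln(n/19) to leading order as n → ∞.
S_n ~ n · (ln 19 − 1) + O(ln n)

Stirling: ln((n)!) = n ln(n) − n + O(ln n).
  S_n = n ln(n) − n − n ln(n/19) + O(ln n)
      = n ln(n) − n ln n + n ln 19 − n + O(ln n)
      = n ln 19 − n + O(ln n)
      = n (ln 19 − 1) + O(ln n).
Numerically ln(19) − 1 ≈ 1.9444.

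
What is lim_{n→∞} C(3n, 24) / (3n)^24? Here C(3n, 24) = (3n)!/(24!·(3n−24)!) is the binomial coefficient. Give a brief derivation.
lim = 1/24! = 1/620448401733239439360000

With N = 3n → ∞: C(N, 24) / N^24 = [N(N−1)…(N−23)] / (24! · N^24) = (1/24!) · 1 · (1 − 1/(3n)) · … · (1 − 23/(3n)). Each factor → 1 as N → ∞, so the limit is 1/24! = 1/620448401733239439360000.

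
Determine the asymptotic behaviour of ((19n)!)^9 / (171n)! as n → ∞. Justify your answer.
((19n)!)^9/(171n)! ~ ((2π·19n)^(8/2) / 3) · 9^(−9·19n)  →  0

Write N = 19n. Stirling: N! ~ sqrt(2π N)(N/e)^N and (9N)! ~ sqrt(2π·9N)·(9N/e)^(9N).
  (N!)^9/(9N)! ~ (2π N)^(9/2) (N/e)^(9N) / [sqrt(2π·9N) (9N/e)^(9N)]
     = (2π N)^(9/2) / sqrt(2π·9N) · (N/(9N))^(9N)
     = (2π N)^((9−1)/2) / 3 · 9^(−9N).
Since 9^9 > 1, the factor 9^(−9N) decays exponentially, so the ratio → 0. Substituting N = 19n gives the stated form.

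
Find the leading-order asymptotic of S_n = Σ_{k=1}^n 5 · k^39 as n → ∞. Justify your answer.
S_n ~ n^40 / 8

By integral comparison (Euler-Maclaurin), Σ_{k=1}^n 5 · k^39 = 5 · ∫_0^n x^39 dx + O(n^39) = 5 · n^40/40 = n^40 / 8 + O(n^39). (Equivalently, Faulhaber's formula gives the same leading term.)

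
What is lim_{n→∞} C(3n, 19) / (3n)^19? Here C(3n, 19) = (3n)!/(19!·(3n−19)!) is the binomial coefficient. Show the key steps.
lim = 1/19! = 1/121645100408832000

With N = 3n → ∞: C(N, 19) / N^19 = [N(N−1)…(N−18)] / (19! · N^19) = (1/19!) · 1 · (1 − 1/(3n)) · … · (1 − 18/(3n)). Each factor → 1 as N → ∞, so the limit is 1/19! = 1/121645100408832000.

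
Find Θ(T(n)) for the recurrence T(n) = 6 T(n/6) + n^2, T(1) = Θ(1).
T(n) = Θ(n^2)

log_6 6 ≈ 1.000. f(n) = n^2 dominates n^(log_6 6) since 2 > 1.000, and the regularity condition a·f(n/b) = 6·(n/6)^2 = (6/36)·n^2 ≤ c·f(n) holds with c = 6/36 ≈ 0.167 < 1. So this is Case 3: T(n) = Θ(f(n)) = Θ(n^2).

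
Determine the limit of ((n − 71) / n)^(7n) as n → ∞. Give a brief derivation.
lim = e^(−497)

Rewrite as (1 − 71/n)^(7n). By the standard limit (1 + x/n)^n → e^x, we have (1 − 71/n)^n → e^(−71), and raising to the 7th power gives e^(−497).
More precisely, ln[(1 − 71/n)^(7n)] = 7n · ln(1 − 71/n) = 7n · (-71/n + O(1/n^2)) = -497 + O(1/n) → -497.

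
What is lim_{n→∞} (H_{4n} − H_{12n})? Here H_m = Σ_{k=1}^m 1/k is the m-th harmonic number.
lim = ln(4/12) = −ln 3

Euler-Maclaurin gives H_m = ln m + γ + 1/(2m) + O(1/m^2). The γ and O(1/m) terms cancel in the difference:
  H_{4n} − H_{12n} = ln(4n) − ln(12n) + O(1/n) = ln(4/12) + O(1/n).
Hence the limit is ln(4/12) = −ln 3.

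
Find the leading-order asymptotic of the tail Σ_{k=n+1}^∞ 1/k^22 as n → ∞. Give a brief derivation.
Σ_{k>n} 1/k^22 ~ 1/(21 · n^21)

Compare to the integral: ∫_{n}^∞ x^(−22) dx = [−x^(−21)/21]_{n}^∞ = 1/((22−1)·n^21). Euler-Maclaurin then gives
  Σ_{k>n} 1/k^22 = ∫_{n}^∞ dx/x^22 − 1/(2·n^22) + O(1/n^23).
(Equivalently this is ζ(22) − Σ_{k≤n} 1/k^22.)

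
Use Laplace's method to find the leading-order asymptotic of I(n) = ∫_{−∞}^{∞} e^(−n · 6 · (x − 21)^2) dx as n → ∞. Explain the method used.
I(n) = sqrt(π/(6n))

Here φ(x) = 6 · (x − 21)^2 has its unique minimum at x* = 21 with φ(x*) = 0 and φ''(x*) = 12. Laplace's method gives
  I(n) ~ e^(−n φ(x*)) · sqrt(2π / (n · φ''(x*))) = sqrt(2π / (12n)) = sqrt(π/(6n)).
This is exact: substituting u = (x − 21)·sqrt(6n) gives I(n) = (1/sqrt(6n)) ∫_{−∞}^{∞} e^(−u^2) du = sqrt(π/(6n)).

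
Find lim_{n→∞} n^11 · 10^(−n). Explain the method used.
lim = 0

Exponentials with base > 1 dominate every fixed polynomial: for any fixed c, n^c / 10^n → 0 as n → ∞ (e.g. by the ratio test, or by writing 10^n = e^(n ln 10) and noting e^(n ln 10) / n^c → ∞). Hence n^11 · 10^(−n) = n^11 / 10^n → 0.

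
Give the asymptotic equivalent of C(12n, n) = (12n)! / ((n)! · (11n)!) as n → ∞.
C(12n, n) ~ (8916100448256/285311670611)^(n) · sqrt(6/(11π·n))

Write N = n. Apply Stirling to each factorial:
  (12N)! ~ sqrt(2π·12N) · (12N/e)^(12N),
  N! ~ sqrt(2π N) · (N/e)^N,
  (11N)! ~ sqrt(2π·11N) · (11N/e)^(11N).
The exponential factors combine to (12N)^(12N) / (N^N · (11N)^(11N)) = 12^(12N)/11^(11N) = (12^12/11^11)^N = (8916100448256/285311670611)^N.
The square-root prefactors combine to sqrt(2π·12N) / (sqrt(2π N)·sqrt(2π·11N)) = sqrt(12 / (2π·11·N)) = sqrt(6/(11π·n)).
Substituting N = n: C(12n, n) ~ (8916100448256/285311670611)^(n) · sqrt(6/(11π·n)).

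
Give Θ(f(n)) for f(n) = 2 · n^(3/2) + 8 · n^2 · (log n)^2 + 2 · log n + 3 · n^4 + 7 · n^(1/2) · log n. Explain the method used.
f(n) ∈ Θ(n^4)

Compare the terms by growth order. For large n, n^a · (log n)^b dominates n^a' · (log n)^b' iff a > a', or (a = a' and b > b'). Ranking the 5 terms shows the dominant one is 3 · n^4. Hence f(n) ∈ Θ(n^4).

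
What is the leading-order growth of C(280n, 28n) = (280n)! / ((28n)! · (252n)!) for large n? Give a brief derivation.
C(280n, 28n) ~ (10000000000/387420489)^(28n) · sqrt(5/(9π·28n))

Write N = 28n. Apply Stirling to each factorial:
  (10N)! ~ sqrt(2π·10N) · (10N/e)^(10N),
  N! ~ sqrt(2π N) · (N/e)^N,
  (9N)! ~ sqrt(2π·9N) · (9N/e)^(9N).
The exponential factors combine to (10N)^(10N) / (N^N · (9N)^(9N)) = 10^(10N)/9^(9N) = (10^10/9^9)^N = (10000000000/387420489)^N.
The square-root prefactors combine to sqrt(2π·10N) / (sqrt(2π N)·sqrt(2π·9N)) = sqrt(10 / (2π·9·N)) = sqrt(5/(9π·28n)).
Substituting N = 28n: C(280n, 28n) ~ (10000000000/387420489)^(28n) · sqrt(5/(9π·28n)).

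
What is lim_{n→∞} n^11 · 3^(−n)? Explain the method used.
lim = 0

Exponentials with base > 1 dominate every fixed polynomial: for any fixed c, n^c / 3^n → 0 as n → ∞ (e.g. by the ratio test, or by writing 3^n = e^(n ln 3) and noting e^(n ln 3) / n^c → ∞). Hence n^11 · 3^(−n) = n^11 / 3^n → 0.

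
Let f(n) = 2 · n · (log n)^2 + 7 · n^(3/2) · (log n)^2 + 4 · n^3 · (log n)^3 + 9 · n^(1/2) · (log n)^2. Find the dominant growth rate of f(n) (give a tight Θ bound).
f(n) ∈ Θ(n^3 · (log n)^3)

Compare the terms by growth order. For large n, n^a · (log n)^b dominates n^a' · (log n)^b' iff a > a', or (a = a' and b > b'). Ranking the 4 terms shows the dominant one is 4 · n^3 · (log n)^3. Hence f(n) ∈ Θ(n^3 · (log n)^3).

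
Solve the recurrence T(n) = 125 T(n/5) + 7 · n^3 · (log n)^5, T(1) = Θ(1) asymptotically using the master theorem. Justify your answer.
T(n) = Θ(n^3 · (log n)^6)

Here log_5 125 = 3 and f(n) = 7 · n^3 · (log n)^5 = Θ(n^(log_5 125) · (log n)^5). This is the extended Case 2 of the master theorem (f matches the critical exponent up to log factors), giving T(n) = Θ(n^(log_5 125) · (log n)^(5+1)) = Θ(n^3 · (log n)^6).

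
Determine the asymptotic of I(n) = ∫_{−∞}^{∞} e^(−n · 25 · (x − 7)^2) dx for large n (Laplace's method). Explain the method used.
I(n) = sqrt(π/(25n))

Here φ(x) = 25 · (x − 7)^2 has its unique minimum at x* = 7 with φ(x*) = 0 and φ''(x*) = 50. Laplace's method gives
  I(n) ~ e^(−n φ(x*)) · sqrt(2π / (n · φ''(x*))) = sqrt(2π / (50n)) = sqrt(π/(25n)).
This is exact: substituting u = (x − 7)·sqrt(25n) gives I(n) = (1/sqrt(25n)) ∫_{−∞}^{∞} e^(−u^2) du = sqrt(π/(25n)).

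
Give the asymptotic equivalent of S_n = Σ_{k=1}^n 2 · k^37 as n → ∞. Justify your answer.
S_n ~ n^38 / 19

By integral comparison (Euler-Maclaurin), Σ_{k=1}^n 2 · k^37 = 2 · ∫_0^n x^37 dx + O(n^37) = 2 · n^38/38 = n^38 / 19 + O(n^37). (Equivalently, Faulhaber's formula gives the same leading term.)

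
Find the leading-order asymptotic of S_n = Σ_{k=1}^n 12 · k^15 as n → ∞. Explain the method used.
S_n ~ 3 · n^16 / 4

By integral comparison (Euler-Maclaurin), Σ_{k=1}^n 12 · k^15 = 12 · ∫_0^n x^15 dx + O(n^15) = 12 · n^16/16 = 3 · n^16 / 4 + O(n^15). (Equivalently, Faulhaber's formula gives the same leading term.)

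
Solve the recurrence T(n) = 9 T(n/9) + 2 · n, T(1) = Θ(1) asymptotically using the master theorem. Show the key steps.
T(n) = Θ(n log n)

log_9 9 = 1, and f(n) = 2 · n = Θ(n^(log_9 9)). This is Case 2 of the master theorem: T(n) = Θ(f(n) · log n) = Θ(n log n).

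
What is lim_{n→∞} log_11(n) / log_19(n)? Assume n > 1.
lim = ln(19) / ln(11) = log_11(19)

Change of base: log_11(n) = ln n / ln 11 and log_19(n) = ln n / ln 19. The ratio is (ln n / ln 11) · (ln 19 / ln n) = ln 19 / ln 11, a constant independent of n. So the limit is ln 19 / ln 11 = log_11(19).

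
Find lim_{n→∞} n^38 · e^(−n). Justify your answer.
lim = 0

Exponentials with base > 1 dominate every fixed polynomial: for any fixed c, n^c / e^n → 0 as n → ∞ (e.g. by the ratio test, or since e^n grows faster than any power of n). Hence n^38 · e^(−n) = n^38 / e^n → 0.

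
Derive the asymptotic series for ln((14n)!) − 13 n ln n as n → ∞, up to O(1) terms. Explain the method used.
ln((14n)!) − 13 n ln n = n ln n + 14(ln 14 − 1) n + (1/2) ln(2π·14n) + O(1/n)

Stirling: ln((14n)!) = 14n ln(14n) − 14n + (1/2) ln(2π·14n) + O(1/n).
Expand 14n ln(14n) = 14n (ln n + ln 14) = 14n ln n + 14n ln 14.
Subtract 13n ln n: leading term is (14 − 13) n ln n = n ln n. The next term is 14n ln 14 − 14n = 14(ln 14 − 1) n. Then the (1/2) ln(2π·14n) correction.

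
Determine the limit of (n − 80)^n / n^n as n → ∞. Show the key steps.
lim = e^(−80)

Rewrite as (1 − 80/n)^(n). By the standard limit (1 + x/n)^n → e^x, we have (1 − 80/n)^n → e^(−80), and raising to the 1st power gives e^(−80).
More precisely, ln[(1 − 80/n)^(n)] = n · ln(1 − 80/n) = n · (-80/n + O(1/n^2)) = -80 + O(1/n) → -80.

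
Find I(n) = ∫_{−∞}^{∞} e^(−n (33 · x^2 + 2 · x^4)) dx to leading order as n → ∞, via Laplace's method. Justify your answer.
I(n) ~ sqrt(π/(33n))

φ(x) = 33 · x^2 + 2 · x^4 has its unique global minimum at x* = 0 (since φ'(x) = 66x + 8x^3 = 0 only at x = 0 for real x with both coefficients positive, and φ → ∞ as |x| → ∞). At x* = 0, φ(0) = 0 and φ''(0) = 66. Laplace's method then gives
  I(n) ~ sqrt(2π / (n · φ''(0))) · e^(−n φ(0)) = sqrt(2π / (66n)) = sqrt(π/(33n)).
The 2 · x^4 term contributes only at subleading order (an O(1/n) relative correction).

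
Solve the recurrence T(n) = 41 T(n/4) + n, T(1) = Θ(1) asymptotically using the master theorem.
T(n) = Θ(n^(log_4 41))

Master theorem: compare f(n) = n to n^(log_4 41) where log_4 41 ≈ 2.679. Since 1 < log_4 41, we have f(n) = O(n^(log_4 41 − ε)) for some ε > 0 — Case 1. Hence T(n) = Θ(n^(log_4 41)).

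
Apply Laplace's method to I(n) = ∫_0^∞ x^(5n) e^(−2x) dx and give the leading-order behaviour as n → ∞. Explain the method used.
I(n) ~ (sqrt(2π·5n) / 2) · (5n/(2e))^(5n)

Write the integrand as exp(5n ln x − 2x) and set f(x) = 5n ln x − 2x. Then f'(x) = 5n/x − 2 = 0 at x* = 5n/2, and f''(x*) = −5n/x*^2 = −2^2/(5n). Laplace's method (interior maximum) gives
  I(n) ~ e^(f(x*)) · sqrt(2π / |f''(x*)|)
        = exp(5n ln(5n/2) − 5n) · sqrt(2π · 5n / 2^2)
        = (5n/2)^(5n) e^(−5n) · sqrt(2π·5n) / 2
        = (sqrt(2π·5n) / 2) · (5n/(2e))^(5n).
This matches Γ(5n+1)/2^(5n+1) with Stirling applied to Γ.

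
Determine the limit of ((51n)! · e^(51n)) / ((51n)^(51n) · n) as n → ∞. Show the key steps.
lim = 0

Stirling: (51n)! ~ sqrt(2π·51n) · (51n/e)^(51n). Hence
  (51n)! · e^(51n) / (51n)^(51n) ~ sqrt(2π·51n).
Dividing by n: sqrt(2π·51n) / n = sqrt(2π·51) · n^((1−2)/2), so the expression behaves like sqrt(2π·51) · n^((1−2)/2) → 0.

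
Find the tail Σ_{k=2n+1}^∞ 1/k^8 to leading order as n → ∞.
Σ_{k>2n} 1/k^8 ~ 1/(7 · (2n)^7)

Compare to the integral: ∫_{2n}^∞ x^(−8) dx = [−x^(−7)/7]_{2n}^∞ = 1/((8−1)·(2n)^7). Euler-Maclaurin then gives
  Σ_{k>2n} 1/k^8 = ∫_{2n}^∞ dx/x^8 − 1/(2·(2n)^8) + O(1/(2n)^9).
(Equivalently this is ζ(8) − Σ_{k≤2n} 1/k^8.)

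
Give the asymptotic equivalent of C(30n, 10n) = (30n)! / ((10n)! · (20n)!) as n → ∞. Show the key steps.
C(30n, 10n) ~ (27/4)^(10n) · sqrt(3/(4π·10n))

Write N = 10n. Apply Stirling to each factorial:
  (3N)! ~ sqrt(2π·3N) · (3N/e)^(3N),
  N! ~ sqrt(2π N) · (N/e)^N,
  (2N)! ~ sqrt(2π·2N) · (2N/e)^(2N).
The exponential factors combine to (3N)^(3N) / (N^N · (2N)^(2N)) = 3^(3N)/2^(2N) = (3^3/2^2)^N = (27/4)^N.
The square-root prefactors combine to sqrt(2π·3N) / (sqrt(2π N)·sqrt(2π·2N)) = sqrt(3 / (2π·2·N)) = sqrt(3/(4π·10n)).
Substituting N = 10n: C(30n, 10n) ~ (27/4)^(10n) · sqrt(3/(4π·10n)).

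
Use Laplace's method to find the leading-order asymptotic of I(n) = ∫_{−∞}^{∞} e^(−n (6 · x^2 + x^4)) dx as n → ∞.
I(n) ~ sqrt(π/(6n))

φ(x) = 6 · x^2 + x^4 has its unique global minimum at x* = 0 (since φ'(x) = 12x + 4x^3 = 0 only at x = 0 for real x with both coefficients positive, and φ → ∞ as |x| → ∞). At x* = 0, φ(0) = 0 and φ''(0) = 12. Laplace's method then gives
  I(n) ~ sqrt(2π / (n · φ''(0))) · e^(−n φ(0)) = sqrt(2π / (12n)) = sqrt(π/(6n)).
The x^4 term contributes only at subleading order (an O(1/n) relative correction).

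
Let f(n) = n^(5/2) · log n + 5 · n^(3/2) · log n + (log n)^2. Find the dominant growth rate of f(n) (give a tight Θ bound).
f(n) ∈ Θ(n^(5/2) · log n)

Compare the terms by growth order. For large n, n^a · (log n)^b dominates n^a' · (log n)^b' iff a > a', or (a = a' and b > b'). Ranking the 3 terms shows the dominant one is n^(5/2) · log n. Hence f(n) ∈ Θ(n^(5/2) · log n).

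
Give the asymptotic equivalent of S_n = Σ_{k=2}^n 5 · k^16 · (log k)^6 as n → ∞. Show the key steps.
S_n ~ 5 · n^17 · (log n)^6 / 17

By integral comparison, S_n = ∫_1^n 5 · x^16 · (log x)^6 dx + O(n^16 · (log n)^6). For the integral, the leading term of ∫_1^n x^16 (log x)^6 dx is n^17/17 · (log n)^6 (by repeated integration by parts; each step lowers the log-exponent and produces a relatively O(1/log n) correction). Hence S_n ~ 5 · n^17 · (log n)^6 / 17.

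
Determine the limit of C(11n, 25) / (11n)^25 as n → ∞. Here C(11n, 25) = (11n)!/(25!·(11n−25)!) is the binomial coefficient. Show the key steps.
lim = 1/25! = 1/15511210043330985984000000

With N = 11n → ∞: C(N, 25) / N^25 = [N(N−1)…(N−24)] / (25! · N^25) = (1/25!) · 1 · (1 − 1/(11n)) · … · (1 − 24/(11n)). Each factor → 1 as N → ∞, so the limit is 1/25! = 1/15511210043330985984000000.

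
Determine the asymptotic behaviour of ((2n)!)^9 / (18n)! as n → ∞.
((2n)!)^9/(18n)! ~ ((2π·2n)^(8/2) / 3) · 9^(−9·2n)  →  0

Write N = 2n. Stirling: N! ~ sqrt(2π N)(N/e)^N and (9N)! ~ sqrt(2π·9N)·(9N/e)^(9N).
  (N!)^9/(9N)! ~ (2π N)^(9/2) (N/e)^(9N) / [sqrt(2π·9N) (9N/e)^(9N)]
     = (2π N)^(9/2) / sqrt(2π·9N) · (N/(9N))^(9N)
     = (2π N)^((9−1)/2) / 3 · 9^(−9N).
Since 9^9 > 1, the factor 9^(−9N) decays exponentially, so the ratio → 0. Substituting N = 2n gives the stated form.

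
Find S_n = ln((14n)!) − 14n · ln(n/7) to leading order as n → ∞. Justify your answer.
S_n ~ 14n · (ln 98 − 1) + O(ln n)

Stirling: ln((14n)!) = 14n ln(14n) − 14n + O(ln n).
  S_n = 14n ln(14n) − 14n − 14n ln(n/7) + O(ln n)
      = 14n ln(14n) − 14n ln n + 14n ln 7 − 14n + O(ln n)
      = 14n ln 14 + 14n ln 7 − 14n + O(ln n)
      = 14n (ln 98 − 1) + O(ln n).
Numerically ln(98) − 1 ≈ 3.5850.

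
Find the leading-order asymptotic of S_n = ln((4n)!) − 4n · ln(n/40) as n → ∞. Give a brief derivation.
S_n ~ 4n · (ln 160 − 1) + O(ln n)

Stirling: ln((4n)!) = 4n ln(4n) − 4n + O(ln n).
  S_n = 4n ln(4n) − 4n − 4n ln(n/40) + O(ln n)
      = 4n ln(4n) − 4n ln n + 4n ln 40 − 4n + O(ln n)
      = 4n ln 4 + 4n ln 40 − 4n + O(ln n)
      = 4n (ln 160 − 1) + O(ln n).
Numerically ln(160) − 1 ≈ 4.0752.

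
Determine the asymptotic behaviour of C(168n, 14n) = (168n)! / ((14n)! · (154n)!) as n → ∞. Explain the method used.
C(168n, 14n) ~ (8916100448256/285311670611)^(14n) · sqrt(6/(11π·14n))

Write N = 14n. Apply Stirling to each factorial:
  (12N)! ~ sqrt(2π·12N) · (12N/e)^(12N),
  N! ~ sqrt(2π N) · (N/e)^N,
  (11N)! ~ sqrt(2π·11N) · (11N/e)^(11N).
The exponential factors combine to (12N)^(12N) / (N^N · (11N)^(11N)) = 12^(12N)/11^(11N) = (12^12/11^11)^N = (8916100448256/285311670611)^N.
The square-root prefactors combine to sqrt(2π·12N) / (sqrt(2π N)·sqrt(2π·11N)) = sqrt(12 / (2π·11·N)) = sqrt(6/(11π·14n)).
Substituting N = 14n: C(168n, 14n) ~ (8916100448256/285311670611)^(14n) · sqrt(6/(11π·14n)).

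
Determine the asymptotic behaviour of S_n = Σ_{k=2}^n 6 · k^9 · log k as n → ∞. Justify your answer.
S_n ~ 3 · n^10 log n / 5 − 3 · n^10 / 50

By integral comparison, S_n = ∫_1^n 6 · x^9 · log x dx + O(n^9 · log n). For the integral, ∫ x^9 log x dx = n^10 log n / 10 − n^10/100 (integration by parts). Hence S_n ~ 3 · n^10 log n / 5 − 3 · n^10 / 50.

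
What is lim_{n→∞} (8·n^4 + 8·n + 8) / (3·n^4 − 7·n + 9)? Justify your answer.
lim = 8/3

For large n the leading n^4 terms dominate both numerator and denominator. Dividing top and bottom by n^4, every other term tends to 0, leaving 8/3.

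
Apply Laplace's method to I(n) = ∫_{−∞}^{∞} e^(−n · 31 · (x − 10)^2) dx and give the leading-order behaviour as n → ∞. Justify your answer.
I(n) = sqrt(π/(31n))

Here φ(x) = 31 · (x − 10)^2 has its unique minimum at x* = 10 with φ(x*) = 0 and φ''(x*) = 62. Laplace's method gives
  I(n) ~ e^(−n φ(x*)) · sqrt(2π / (n · φ''(x*))) = sqrt(2π / (62n)) = sqrt(π/(31n)).
This is exact: substituting u = (x − 10)·sqrt(31n) gives I(n) = (1/sqrt(31n)) ∫_{−∞}^{∞} e^(−u^2) du = sqrt(π/(31n)).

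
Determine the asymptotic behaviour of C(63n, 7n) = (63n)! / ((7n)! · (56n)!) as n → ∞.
C(63n, 7n) ~ (387420489/16777216)^(7n) · sqrt(9/(16π·7n))

Write N = 7n. Apply Stirling to each factorial:
  (9N)! ~ sqrt(2π·9N) · (9N/e)^(9N),
  N! ~ sqrt(2π N) · (N/e)^N,
  (8N)! ~ sqrt(2π·8N) · (8N/e)^(8N).
The exponential factors combine to (9N)^(9N) / (N^N · (8N)^(8N)) = 9^(9N)/8^(8N) = (9^9/8^8)^N = (387420489/16777216)^N.
The square-root prefactors combine to sqrt(2π·9N) / (sqrt(2π N)·sqrt(2π·8N)) = sqrt(9 / (2π·8·N)) = sqrt(9/(16π·7n)).
Substituting N = 7n: C(63n, 7n) ~ (387420489/16777216)^(7n) · sqrt(9/(16π·7n)).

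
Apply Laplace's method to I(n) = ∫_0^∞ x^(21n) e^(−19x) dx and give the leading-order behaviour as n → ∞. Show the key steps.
I(n) ~ (sqrt(2π·21n) / 19) · (21n/(19e))^(21n)

Write the integrand as exp(21n ln x − 19x) and set f(x) = 21n ln x − 19x. Then f'(x) = 21n/x − 19 = 0 at x* = 21n/19, and f''(x*) = −21n/x*^2 = −19^2/(21n). Laplace's method (interior maximum) gives
  I(n) ~ e^(f(x*)) · sqrt(2π / |f''(x*)|)
        = exp(21n ln(21n/19) − 21n) · sqrt(2π · 21n / 19^2)
        = (21n/19)^(21n) e^(−21n) · sqrt(2π·21n) / 19
        = (sqrt(2π·21n) / 19) · (21n/(19e))^(21n).
This matches Γ(21n+1)/19^(21n+1) with Stirling applied to Γ.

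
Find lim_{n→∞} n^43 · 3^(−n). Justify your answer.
lim = 0

Exponentials with base > 1 dominate every fixed polynomial: for any fixed c, n^c / 3^n → 0 as n → ∞ (e.g. by the ratio test, or by writing 3^n = e^(n ln 3) and noting e^(n ln 3) / n^c → ∞). Hence n^43 · 3^(−n) = n^43 / 3^n → 0.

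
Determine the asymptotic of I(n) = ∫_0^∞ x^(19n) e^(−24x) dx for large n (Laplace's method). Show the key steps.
I(n) ~ (sqrt(2π·19n) / 24) · (19n/(24e))^(19n)

Write the integrand as exp(19n ln x − 24x) and set f(x) = 19n ln x − 24x. Then f'(x) = 19n/x − 24 = 0 at x* = 19n/24, and f''(x*) = −19n/x*^2 = −24^2/(19n). Laplace's method (interior maximum) gives
  I(n) ~ e^(f(x*)) · sqrt(2π / |f''(x*)|)
        = exp(19n ln(19n/24) − 19n) · sqrt(2π · 19n / 24^2)
        = (19n/24)^(19n) e^(−19n) · sqrt(2π·19n) / 24
        = (sqrt(2π·19n) / 24) · (19n/(24e))^(19n).
This matches Γ(19n+1)/24^(19n+1) with Stirling applied to Γ.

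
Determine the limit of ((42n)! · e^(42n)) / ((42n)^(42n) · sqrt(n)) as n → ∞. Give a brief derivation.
lim = sqrt(2π·42)

Stirling: (42n)! ~ sqrt(2π·42n) · (42n/e)^(42n). Hence
  (42n)! · e^(42n) / (42n)^(42n) ~ sqrt(2π·42n).
Dividing by sqrt(n): sqrt(2π·42n) / sqrt(n) = sqrt(2π·42) · n^((1−1)/2), so the limit is sqrt(2π·42).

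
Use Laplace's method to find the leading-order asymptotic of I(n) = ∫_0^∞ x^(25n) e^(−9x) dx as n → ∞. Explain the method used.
I(n) ~ (sqrt(2π·25n) / 9) · (25n/(9e))^(25n)

Write the integrand as exp(25n ln x − 9x) and set f(x) = 25n ln x − 9x. Then f'(x) = 25n/x − 9 = 0 at x* = 25n/9, and f''(x*) = −25n/x*^2 = −9^2/(25n). Laplace's method (interior maximum) gives
  I(n) ~ e^(f(x*)) · sqrt(2π / |f''(x*)|)
        = exp(25n ln(25n/9) − 25n) · sqrt(2π · 25n / 9^2)
        = (25n/9)^(25n) e^(−25n) · sqrt(2π·25n) / 9
        = (sqrt(2π·25n) / 9) · (25n/(9e))^(25n).
This matches Γ(25n+1)/9^(25n+1) with Stirling applied to Γ.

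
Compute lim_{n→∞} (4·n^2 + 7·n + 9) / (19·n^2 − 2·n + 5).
lim = 4/19

For large n the leading n^2 terms dominate both numerator and denominator. Dividing top and bottom by n^2, every other term tends to 0, leaving 4/19.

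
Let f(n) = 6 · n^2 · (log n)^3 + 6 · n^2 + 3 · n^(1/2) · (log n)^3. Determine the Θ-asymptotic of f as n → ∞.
f(n) ∈ Θ(n^2 · (log n)^3)

Compare the terms by growth order. For large n, n^a · (log n)^b dominates n^a' · (log n)^b' iff a > a', or (a = a' and b > b'). Ranking the 3 terms shows the dominant one is 6 · n^2 · (log n)^3. Hence f(n) ∈ Θ(n^2 · (log n)^3).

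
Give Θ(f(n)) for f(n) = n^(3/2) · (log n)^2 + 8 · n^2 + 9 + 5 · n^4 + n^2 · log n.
f(n) ∈ Θ(n^4)

Compare the terms by growth order. For large n, n^a · (log n)^b dominates n^a' · (log n)^b' iff a > a', or (a = a' and b > b'). Ranking the 5 terms shows the dominant one is 5 · n^4. Hence f(n) ∈ Θ(n^4).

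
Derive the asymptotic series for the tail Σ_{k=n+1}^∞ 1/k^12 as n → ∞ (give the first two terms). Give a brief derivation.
Σ_{k>n} 1/k^12 = 1/(11 · n^11) − 1/(2 · n^12) + O(1/n^13)

Compare to the integral: ∫_{n}^∞ x^(−12) dx = [−x^(−11)/11]_{n}^∞ = 1/((12−1)·n^11). The Euler-Maclaurin correction adds −f(n)/2 = −1/(2·n^12). Euler-Maclaurin then gives
  Σ_{k>n} 1/k^12 = ∫_{n}^∞ dx/x^12 − 1/(2·n^12) + O(1/n^13).
(Equivalently this is ζ(12) − Σ_{k≤n} 1/k^12.)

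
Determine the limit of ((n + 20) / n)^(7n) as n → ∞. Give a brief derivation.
lim = e^140

Rewrite as (1 + 20/n)^(7n). By the standard limit (1 + x/n)^n → e^x, we have (1 + 20/n)^n → e^20, and raising to the 7th power gives e^140.
More precisely, ln[(1 + 20/n)^(7n)] = 7n · ln(1 + 20/n) = 7n · (20/n + O(1/n^2)) = 140 + O(1/n) → 140.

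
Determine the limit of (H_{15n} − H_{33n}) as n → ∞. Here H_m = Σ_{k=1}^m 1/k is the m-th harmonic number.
lim = ln(15/33) = ln(5/11)

Euler-Maclaurin gives H_m = ln m + γ + 1/(2m) + O(1/m^2). The γ and O(1/m) terms cancel in the difference:
  H_{15n} − H_{33n} = ln(15n) − ln(33n) + O(1/n) = ln(15/33) + O(1/n).
Hence the limit is ln(15/33) = ln(5/11).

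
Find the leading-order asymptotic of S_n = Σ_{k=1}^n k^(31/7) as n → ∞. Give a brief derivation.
S_n ~ (7/38) · n^(38/7)

Integral comparison: Σ_{k=1}^n k^(31/7) = ∫_0^n x^(31/7) dx + O(n^(31/7)). The integral is n^(1 + 31/7) / (1 + 31/7) = n^((31+7)/7) / ((31+7)/7) = (7/38) · n^(38/7).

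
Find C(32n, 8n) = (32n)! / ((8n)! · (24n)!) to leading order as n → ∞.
C(32n, 8n) ~ (256/27)^(8n) · sqrt(2/(3π·8n))

Write N = 8n. Apply Stirling to each factorial:
  (4N)! ~ sqrt(2π·4N) · (4N/e)^(4N),
  N! ~ sqrt(2π N) · (N/e)^N,
  (3N)! ~ sqrt(2π·3N) · (3N/e)^(3N).
The exponential factors combine to (4N)^(4N) / (N^N · (3N)^(3N)) = 4^(4N)/3^(3N) = (4^4/3^3)^N = (256/27)^N.
The square-root prefactors combine to sqrt(2π·4N) / (sqrt(2π N)·sqrt(2π·3N)) = sqrt(4 / (2π·3·N)) = sqrt(2/(3π·8n)).
Substituting N = 8n: C(32n, 8n) ~ (256/27)^(8n) · sqrt(2/(3π·8n)).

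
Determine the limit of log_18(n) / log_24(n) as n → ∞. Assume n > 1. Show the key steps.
lim = ln(24) / ln(18) = log_18(24)

Change of base: log_18(n) = ln n / ln 18 and log_24(n) = ln n / ln 24. The ratio is (ln n / ln 18) · (ln 24 / ln n) = ln 24 / ln 18, a constant independent of n. So the limit is ln 24 / ln 18 = log_18(24).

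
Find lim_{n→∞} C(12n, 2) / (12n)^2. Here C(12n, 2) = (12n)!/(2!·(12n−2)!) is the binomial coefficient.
lim = 1/2! = 1/2

With N = 12n → ∞: C(N, 2) / N^2 = [N(N−1)…(N−1)] / (2! · N^2) = (1/2!) · 1 · (1 − 1/(12n)). Each factor → 1 as N → ∞, so the limit is 1/2! = 1/2.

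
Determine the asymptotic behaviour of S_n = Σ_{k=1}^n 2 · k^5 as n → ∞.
S_n ~ n^6 / 3

By integral comparison (Euler-Maclaurin), Σ_{k=1}^n 2 · k^5 = 2 · ∫_0^n x^5 dx + O(n^5) = 2 · n^6/6 = n^6 / 3 + O(n^5). (Equivalently, Faulhaber's formula gives the same leading term.)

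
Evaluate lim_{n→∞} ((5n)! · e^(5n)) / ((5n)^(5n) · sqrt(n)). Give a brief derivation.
lim = sqrt(2π·5)

Stirling: (5n)! ~ sqrt(2π·5n) · (5n/e)^(5n). Hence
  (5n)! · e^(5n) / (5n)^(5n) ~ sqrt(2π·5n).
Dividing by sqrt(n): sqrt(2π·5n) / sqrt(n) = sqrt(2π·5) · n^((1−1)/2), so the limit is sqrt(2π·5).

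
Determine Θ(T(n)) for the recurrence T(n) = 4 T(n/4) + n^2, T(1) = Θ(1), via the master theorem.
T(n) = Θ(n^2)

log_4 4 ≈ 1.000. f(n) = n^2 dominates n^(log_4 4) since 2 > 1.000, and the regularity condition a·f(n/b) = 4·(n/4)^2 = (4/16)·n^2 ≤ c·f(n) holds with c = 4/16 ≈ 0.25 < 1. So this is Case 3: T(n) = Θ(f(n)) = Θ(n^2).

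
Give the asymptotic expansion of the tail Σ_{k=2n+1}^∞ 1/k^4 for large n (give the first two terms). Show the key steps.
Σ_{k>2n} 1/k^4 = 1/(3 · (2n)^3) − 1/(2 · (2n)^4) + O(1/(2n)^5)

Compare to the integral: ∫_{2n}^∞ x^(−4) dx = [−x^(−3)/3]_{2n}^∞ = 1/((4−1)·(2n)^3). The Euler-Maclaurin correction adds −f(2n)/2 = −1/(2·(2n)^4). Euler-Maclaurin then gives
  Σ_{k>2n} 1/k^4 = ∫_{2n}^∞ dx/x^4 − 1/(2·(2n)^4) + O(1/(2n)^5).
(Equivalently this is ζ(4) − Σ_{k≤2n} 1/k^4.)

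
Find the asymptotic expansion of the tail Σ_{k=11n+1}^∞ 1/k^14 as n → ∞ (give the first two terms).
Σ_{k>11n} 1/k^14 = 1/(13 · (11n)^13) − 1/(2 · (11n)^14) + O(1/(11n)^15)

Compare to the integral: ∫_{11n}^∞ x^(−14) dx = [−x^(−13)/13]_{11n}^∞ = 1/((14−1)·(11n)^13). The Euler-Maclaurin correction adds −f(11n)/2 = −1/(2·(11n)^14). Euler-Maclaurin then gives
  Σ_{k>11n} 1/k^14 = ∫_{11n}^∞ dx/x^14 − 1/(2·(11n)^14) + O(1/(11n)^15).
(Equivalently this is ζ(14) − Σ_{k≤11n} 1/k^14.)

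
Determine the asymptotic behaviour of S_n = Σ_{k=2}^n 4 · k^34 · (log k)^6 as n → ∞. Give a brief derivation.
S_n ~ 4 · n^35 · (log n)^6 / 35

By integral comparison, S_n = ∫_1^n 4 · x^34 · (log x)^6 dx + O(n^34 · (log n)^6). For the integral, the leading term of ∫_1^n x^34 (log x)^6 dx is n^35/35 · (log n)^6 (by repeated integration by parts; each step lowers the log-exponent and produces a relatively O(1/log n) correction). Hence S_n ~ 4 · n^35 · (log n)^6 / 35.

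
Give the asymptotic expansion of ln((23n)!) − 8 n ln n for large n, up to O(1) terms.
ln((23n)!) − 8 n ln n = 15 n ln n + 23(ln 23 − 1) n + (1/2) ln(2π·23n) + O(1/n)

Stirling: ln((23n)!) = 23n ln(23n) − 23n + (1/2) ln(2π·23n) + O(1/n).
Expand 23n ln(23n) = 23n (ln n + ln 23) = 23n ln n + 23n ln 23.
Subtract 8n ln n: leading term is (23 − 8) n ln n = 15 n ln n. The next term is 23n ln 23 − 23n = 23(ln 23 − 1) n. Then the (1/2) ln(2π·23n) correction.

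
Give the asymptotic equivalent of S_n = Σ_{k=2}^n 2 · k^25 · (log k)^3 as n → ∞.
S_n ~ n^26 · (log n)^3 / 13

By integral comparison, S_n = ∫_1^n 2 · x^25 · (log x)^3 dx + O(n^25 · (log n)^3). For the integral, the leading term of ∫_1^n x^25 (log x)^3 dx is n^26/26 · (log n)^3 (by repeated integration by parts; each step lowers the log-exponent and produces a relatively O(1/log n) correction). Hence S_n ~ n^26 · (log n)^3 / 13.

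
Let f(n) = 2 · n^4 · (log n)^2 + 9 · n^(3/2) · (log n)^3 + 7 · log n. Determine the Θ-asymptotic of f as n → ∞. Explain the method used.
f(n) ∈ Θ(n^4 · (log n)^2)

Compare the terms by growth order. For large n, n^a · (log n)^b dominates n^a' · (log n)^b' iff a > a', or (a = a' and b > b'). Ranking the 3 terms shows the dominant one is 2 · n^4 · (log n)^2. Hence f(n) ∈ Θ(n^4 · (log n)^2).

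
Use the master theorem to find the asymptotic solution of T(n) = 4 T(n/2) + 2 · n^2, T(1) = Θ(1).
T(n) = Θ(n^2 log n)

log_2 4 = 2, and f(n) = 2 · n^2 = Θ(n^(log_2 4)). This is Case 2 of the master theorem: T(n) = Θ(f(n) · log n) = Θ(n^2 log n).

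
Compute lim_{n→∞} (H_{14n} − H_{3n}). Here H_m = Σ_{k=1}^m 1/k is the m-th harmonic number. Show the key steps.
lim = ln(14/3)

Euler-Maclaurin gives H_m = ln m + γ + 1/(2m) + O(1/m^2). The γ and O(1/m) terms cancel in the difference:
  H_{14n} − H_{3n} = ln(14n) − ln(3n) + O(1/n) = ln(14/3) + O(1/n).
Hence the limit is ln(14/3).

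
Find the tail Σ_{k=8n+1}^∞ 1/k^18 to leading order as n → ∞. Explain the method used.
Σ_{k>8n} 1/k^18 ~ 1/(17 · (8n)^17)

Compare to the integral: ∫_{8n}^∞ x^(−18) dx = [−x^(−17)/17]_{8n}^∞ = 1/((18−1)·(8n)^17). Euler-Maclaurin then gives
  Σ_{k>8n} 1/k^18 = ∫_{8n}^∞ dx/x^18 − 1/(2·(8n)^18) + O(1/(8n)^19).
(Equivalently this is ζ(18) − Σ_{k≤8n} 1/k^18.)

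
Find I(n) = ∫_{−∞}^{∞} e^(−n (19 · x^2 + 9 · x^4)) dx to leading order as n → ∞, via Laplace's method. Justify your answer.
I(n) ~ sqrt(π/(19n))

φ(x) = 19 · x^2 + 9 · x^4 has its unique global minimum at x* = 0 (since φ'(x) = 38x + 36x^3 = 0 only at x = 0 for real x with both coefficients positive, and φ → ∞ as |x| → ∞). At x* = 0, φ(0) = 0 and φ''(0) = 38. Laplace's method then gives
  I(n) ~ sqrt(2π / (n · φ''(0))) · e^(−n φ(0)) = sqrt(2π / (38n)) = sqrt(π/(19n)).
The 9 · x^4 term contributes only at subleading order (an O(1/n) relative correction).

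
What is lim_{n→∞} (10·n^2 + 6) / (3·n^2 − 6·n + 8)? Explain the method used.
lim = 10/3

For large n the leading n^2 terms dominate both numerator and denominator. Dividing top and bottom by n^2, every other term tends to 0, leaving 10/3.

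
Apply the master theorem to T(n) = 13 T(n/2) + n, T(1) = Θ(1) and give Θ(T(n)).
T(n) = Θ(n^(log_2 13))

Master theorem: compare f(n) = n to n^(log_2 13) where log_2 13 ≈ 3.700. Since 1 < log_2 13, we have f(n) = O(n^(log_2 13 − ε)) for some ε > 0 — Case 1. Hence T(n) = Θ(n^(log_2 13)).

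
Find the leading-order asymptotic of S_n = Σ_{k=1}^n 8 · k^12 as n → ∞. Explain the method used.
S_n ~ 8 · n^13 / 13

By integral comparison (Euler-Maclaurin), Σ_{k=1}^n 8 · k^12 = 8 · ∫_0^n x^12 dx + O(n^12) = 8 · n^13/13 + O(n^12). (Equivalently, Faulhaber's formula gives the same leading term.)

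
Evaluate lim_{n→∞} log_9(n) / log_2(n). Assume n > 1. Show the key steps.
lim = ln(2) / ln(9) = log_9(2)

Change of base: log_9(n) = ln n / ln 9 and log_2(n) = ln n / ln 2. The ratio is (ln n / ln 9) · (ln 2 / ln n) = ln 2 / ln 9, a constant independent of n. So the limit is ln 2 / ln 9 = log_9(2).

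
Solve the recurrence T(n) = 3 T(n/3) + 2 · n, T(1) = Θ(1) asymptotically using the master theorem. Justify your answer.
T(n) = Θ(n log n)

log_3 3 = 1, and f(n) = 2 · n = Θ(n^(log_3 3)). This is Case 2 of the master theorem: T(n) = Θ(f(n) · log n) = Θ(n log n).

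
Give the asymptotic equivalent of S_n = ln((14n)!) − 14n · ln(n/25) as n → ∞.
S_n ~ 14n · (ln 350 − 1) + O(ln n)

Stirling: ln((14n)!) = 14n ln(14n) − 14n + O(ln n).
  S_n = 14n ln(14n) − 14n − 14n ln(n/25) + O(ln n)
      = 14n ln(14n) − 14n ln n + 14n ln 25 − 14n + O(ln n)
      = 14n ln 14 + 14n ln 25 − 14n + O(ln n)
      = 14n (ln 350 − 1) + O(ln n).
Numerically ln(350) − 1 ≈ 4.8579.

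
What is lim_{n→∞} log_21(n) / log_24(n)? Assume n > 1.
lim = ln(24) / ln(21) = log_21(24)

Change of base: log_21(n) = ln n / ln 21 and log_24(n) = ln n / ln 24. The ratio is (ln n / ln 21) · (ln 24 / ln n) = ln 24 / ln 21, a constant independent of n. So the limit is ln 24 / ln 21 = log_21(24).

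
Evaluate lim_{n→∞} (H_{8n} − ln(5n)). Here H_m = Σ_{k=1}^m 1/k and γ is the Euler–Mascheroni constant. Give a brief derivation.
lim = ln(8/5) + γ

By Euler-Maclaurin, H_m = ln m + γ + O(1/m). So
  H_{8n} − ln(5n) = ln(8n) + γ − ln(5n) + O(1/n)
                       = ln(8/5) + γ + O(1/n).
Hence the limit is ln(8/5) + γ.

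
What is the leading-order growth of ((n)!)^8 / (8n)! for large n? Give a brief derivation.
((n)!)^8/(8n)! ~ ((2π·n)^(7/2) / sqrt(8)) · 8^(−8·n)  →  0

Write N = n. Stirling: N! ~ sqrt(2π N)(N/e)^N and (8N)! ~ sqrt(2π·8N)·(8N/e)^(8N).
  (N!)^8/(8N)! ~ (2π N)^(8/2) (N/e)^(8N) / [sqrt(2π·8N) (8N/e)^(8N)]
     = (2π N)^(8/2) / sqrt(2π·8N) · (N/(8N))^(8N)
     = (2π N)^((8−1)/2) / sqrt(8) · 8^(−8N).
Since 8^8 > 1, the factor 8^(−8N) decays exponentially, so the ratio → 0. Substituting N = n gives the stated form.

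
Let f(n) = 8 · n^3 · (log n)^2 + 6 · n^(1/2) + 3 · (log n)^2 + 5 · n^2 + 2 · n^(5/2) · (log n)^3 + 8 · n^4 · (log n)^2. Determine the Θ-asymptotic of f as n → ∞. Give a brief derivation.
f(n) ∈ Θ(n^4 · (log n)^2)

Compare the terms by growth order. For large n, n^a · (log n)^b dominates n^a' · (log n)^b' iff a > a', or (a = a' and b > b'). Ranking the 6 terms shows the dominant one is 8 · n^4 · (log n)^2. Hence f(n) ∈ Θ(n^4 · (log n)^2).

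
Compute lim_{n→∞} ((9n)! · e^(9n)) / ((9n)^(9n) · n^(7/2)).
lim = 0

Stirling: (9n)! ~ sqrt(2π·9n) · (9n/e)^(9n). Hence
  (9n)! · e^(9n) / (9n)^(9n) ~ sqrt(2π·9n).
Dividing by n^(7/2): sqrt(2π·9n) / n^(7/2) = sqrt(2π·9) · n^((1−7)/2), so the expression behaves like sqrt(2π·9) · n^((1−7)/2) → 0.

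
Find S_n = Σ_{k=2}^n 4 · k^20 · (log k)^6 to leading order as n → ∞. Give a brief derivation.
S_n ~ 4 · n^21 · (log n)^6 / 21

By integral comparison, S_n = ∫_1^n 4 · x^20 · (log x)^6 dx + O(n^20 · (log n)^6). For the integral, the leading term of ∫_1^n x^20 (log x)^6 dx is n^21/21 · (log n)^6 (by repeated integration by parts; each step lowers the log-exponent and produces a relatively O(1/log n) correction). Hence S_n ~ 4 · n^21 · (log n)^6 / 21.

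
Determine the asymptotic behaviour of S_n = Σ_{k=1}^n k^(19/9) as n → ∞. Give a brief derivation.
S_n ~ (9/28) · n^(28/9)

Integral comparison: Σ_{k=1}^n k^(19/9) = ∫_0^n x^(19/9) dx + O(n^(19/9)). The integral is n^(1 + 19/9) / (1 + 19/9) = n^((19+9)/9) / ((19+9)/9) = (9/28) · n^(28/9).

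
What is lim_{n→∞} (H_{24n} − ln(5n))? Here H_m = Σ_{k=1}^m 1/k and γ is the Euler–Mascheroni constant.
lim = ln(24/5) + γ

By Euler-Maclaurin, H_m = ln m + γ + O(1/m). So
  H_{24n} − ln(5n) = ln(24n) + γ − ln(5n) + O(1/n)
                       = ln(24/5) + γ + O(1/n).
Hence the limit is ln(24/5) + γ.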